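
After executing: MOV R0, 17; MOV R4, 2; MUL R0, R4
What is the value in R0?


Register state trace:
  MOV R0, 17  → R0 = 17
  MOV R4, 2  → R4 = 2
  MUL R0, R4  → R0 = 17 * 2 = 34
Final: R0 = 34

34


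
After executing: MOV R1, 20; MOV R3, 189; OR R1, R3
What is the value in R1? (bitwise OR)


Register state trace:
  MOV R1, 20  → R1 = 20 (0b00010100)
  MOV R3, 189  → R3 = 189 (0b10111101)
  OR R1, R3   → R1 = 20 OR 189 = 189 (0b10111101)
Final: R1 = 189

189


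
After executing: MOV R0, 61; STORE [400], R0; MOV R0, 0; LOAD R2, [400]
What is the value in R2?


Register and memory trace:
  MOV R0, 61  → R0 = 61
  STORE [400], R0  → mem[400] = 61
  MOV R0, 0  → R0 = 0
  LOAD R2, [400]  → R2 = mem[400] = 61
Final: R2 = 61

61


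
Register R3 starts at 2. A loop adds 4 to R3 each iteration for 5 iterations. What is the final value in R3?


Starting value: R3 = 2
  Iter 1: R3 = 2 + 4 = 6
  Iter 2: R3 = 6 + 4 = 10
  Iter 3: R3 = 10 + 4 = 14
  Iter 4: R3 = 14 + 4 = 18
  Iter 5: R3 = 18 + 4 = 22
Final: R3 = 22

22


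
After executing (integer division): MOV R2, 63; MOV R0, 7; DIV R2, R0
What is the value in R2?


Register state trace:
  MOV R2, 63  → R2 = 63
  MOV R0, 7  → R0 = 7
  DIV R2, R0  → R2 = 63 // 7 = 9
Final: R2 = 9

9


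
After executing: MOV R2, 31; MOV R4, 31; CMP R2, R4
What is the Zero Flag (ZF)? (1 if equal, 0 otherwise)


Register state trace:
  MOV R2, 31  → R2 = 31
  MOV R4, 31  → R4 = 31
  CMP R2, R4  → computes 31 - 31 = 0
  Result is zero, so values are equal
ZF = 1

1


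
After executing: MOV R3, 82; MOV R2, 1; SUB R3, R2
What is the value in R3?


Register state trace:
  MOV R3, 82  → R3 = 82
  MOV R2, 1  → R2 = 1
  SUB R3, R2  → R3 = 82 - 1 = 81
Final: R3 = 81

81


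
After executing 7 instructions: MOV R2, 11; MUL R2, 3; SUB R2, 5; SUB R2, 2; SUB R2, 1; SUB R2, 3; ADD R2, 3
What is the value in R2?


Register state trace:
  MOV R2, 11  → R2 = 11
  MUL R2, 3  → R2 = 11 * 3 = 33
  SUB R2, 5  → R2 = 33 - 5 = 28
  SUB R2, 2  → R2 = 28 - 2 = 26
  SUB R2, 1  → R2 = 26 - 1 = 25
  SUB R2, 3  → R2 = 25 - 3 = 22
  ADD R2, 3  → R2 = 22 + 3 = 25
Final: R2 = 25

25


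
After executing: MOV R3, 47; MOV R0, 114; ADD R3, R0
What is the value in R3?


Register state trace:
  MOV R3, 47  → R3 = 47
  MOV R0, 114  → R0 = 114
  ADD R3, R0  → R3 = 47 + 114 = 161
Final: R3 = 161

161


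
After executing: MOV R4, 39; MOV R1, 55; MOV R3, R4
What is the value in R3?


Register state trace:
  MOV R4, 39  → R4 = 39
  MOV R1, 55  → R1 = 55
  MOV R3, R4  → R3 = 39
Final: R3 = 39

39


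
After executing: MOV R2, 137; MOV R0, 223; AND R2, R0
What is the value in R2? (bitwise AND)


Register state trace:
  MOV R2, 137  → R2 = 137 (0b10001001)
  MOV R0, 223  → R0 = 223 (0b11011111)
  AND R2, R0  → R2 = 137 AND 223 = 137 (0b10001001)
Final: R2 = 137

137


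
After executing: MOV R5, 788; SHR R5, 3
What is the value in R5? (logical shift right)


Register state trace:
  MOV R5, 788  → R5 = 788
  SHR R5, 3  → R5 = 788 >> 3 = 788 // 2^3 = 98
Final: R5 = 98

98


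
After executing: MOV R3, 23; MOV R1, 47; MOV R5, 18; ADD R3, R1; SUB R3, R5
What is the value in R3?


Register state trace:
  MOV R3, 23  → R3 = 23
  MOV R1, 47  → R1 = 47
  MOV R5, 18  → R5 = 18
  ADD R3, R1  → R3 = 23 + 47 = 70
  SUB R3, R5  → R3 = 70 - 18 = 52
Final: R3 = 52

52


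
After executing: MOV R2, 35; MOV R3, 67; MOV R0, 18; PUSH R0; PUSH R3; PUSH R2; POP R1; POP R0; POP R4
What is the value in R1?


Stack trace (top is rightmost):
  MOV R2, 35  → R2 = 35
  MOV R3, 67  → R3 = 67
  MOV R0, 18  → R0 = 18
  PUSH R0  → stack: [18]
  PUSH R3  → stack: [18, 67]
  PUSH R2  → stack: [18, 67, 35]
  POP R1  → R1 = 35, stack: [18, 67]
  POP R0  → R0 = 67, stack: [18]
  POP R4  → R4 = 18, stack: []
Final: R1 = 35

35


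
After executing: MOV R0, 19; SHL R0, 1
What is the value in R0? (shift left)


Register state trace:
  MOV R0, 19  → R0 = 19
  SHL R0, 1  → R0 = 19 << 1 = 19 * 2^1 = 38
Final: R0 = 38

38


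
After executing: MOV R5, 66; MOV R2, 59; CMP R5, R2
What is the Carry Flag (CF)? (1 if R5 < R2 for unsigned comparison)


Register state trace:
  MOV R5, 66  → R5 = 66
  MOV R2, 59  → R2 = 59
  CMP R5, R2  → unsigned 66 - 59: no borrow
  66 >= 59, so CF = 0
CF = 0

0


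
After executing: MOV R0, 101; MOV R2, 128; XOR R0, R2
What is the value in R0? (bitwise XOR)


Register state trace:
  MOV R0, 101  → R0 = 101 (0b01100101)
  MOV R2, 128  → R2 = 128 (0b10000000)
  XOR R0, R2  → R0 = 101 XOR 128 = 229 (0b11100101)
Final: R0 = 229

229


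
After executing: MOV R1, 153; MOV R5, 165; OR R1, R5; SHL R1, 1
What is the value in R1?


Register state trace:
  MOV R1, 153  → R1 = 153 (0b10011001)
  MOV R5, 165  → R5 = 165 (0b10100101)
  OR R1, R5  → R1 = 153 OR 165 = 189 (0b10111101)
  SHL R1, 1  → R1 = 189 << 1 = 378
Final: R1 = 378

378


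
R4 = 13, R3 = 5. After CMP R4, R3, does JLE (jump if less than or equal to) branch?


Trace:
  R4 = 13, R3 = 5
  CMP R4, R3  → compares 13 vs 5
  JLE checks: is 13 less than or equal to 5?
  13 > 5, so condition is false
Branch taken: No

No


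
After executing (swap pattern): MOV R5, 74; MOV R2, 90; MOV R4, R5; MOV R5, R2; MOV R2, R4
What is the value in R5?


Register state trace (swap pattern):
  MOV R5, 74  → R5 = 74
  MOV R2, 90  → R2 = 90
  MOV R4, R5  → R4 = 74  (save R5)
  MOV R5, R2  → R5 = 90  (R5 gets R2's value)
  MOV R2, R4  → R2 = 74  (R2 gets saved value)
Final: R5 = 90

90


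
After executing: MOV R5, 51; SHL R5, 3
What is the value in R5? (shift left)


Register state trace:
  MOV R5, 51  → R5 = 51
  SHL R5, 3  → R5 = 51 << 3 = 51 * 2^3 = 408
Final: R5 = 408

408


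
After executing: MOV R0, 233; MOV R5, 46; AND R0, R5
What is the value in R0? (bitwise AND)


Register state trace:
  MOV R0, 233  → R0 = 233 (0b11101001)
  MOV R5, 46  → R5 = 46 (0b00101110)
  AND R0, R5  → R0 = 233 AND 46 = 40 (0b00101000)
Final: R0 = 40

40


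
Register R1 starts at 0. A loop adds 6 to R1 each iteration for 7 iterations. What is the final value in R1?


Starting value: R1 = 0
  Iter 1: R1 = 0 + 6 = 6
  Iter 2: R1 = 6 + 6 = 12
  Iter 3: R1 = 12 + 6 = 18
  Iter 4: R1 = 18 + 6 = 24
  Iter 5: R1 = 24 + 6 = 30
  Iter 6: R1 = 30 + 6 = 36
  Iter 7: R1 = 36 + 6 = 42
Final: R1 = 42

42


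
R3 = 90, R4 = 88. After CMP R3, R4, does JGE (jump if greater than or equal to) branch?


Trace:
  R3 = 90, R4 = 88
  CMP R3, R4  → compares 90 vs 88
  JGE checks: is 90 greater than or equal to 88?
  90 > 88, so condition is true
Branch taken: Yes

Yes


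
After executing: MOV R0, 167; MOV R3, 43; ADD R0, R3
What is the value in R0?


Register state trace:
  MOV R0, 167  → R0 = 167
  MOV R3, 43  → R3 = 43
  ADD R0, R3  → R0 = 167 + 43 = 210
Final: R0 = 210

210


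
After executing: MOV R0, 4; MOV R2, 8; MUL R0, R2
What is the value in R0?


Register state trace:
  MOV R0, 4  → R0 = 4
  MOV R2, 8  → R2 = 8
  MUL R0, R2  → R0 = 4 * 8 = 32
Final: R0 = 32

32


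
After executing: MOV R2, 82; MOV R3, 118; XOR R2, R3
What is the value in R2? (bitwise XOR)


Register state trace:
  MOV R2, 82  → R2 = 82 (0b01010010)
  MOV R3, 118  → R3 = 118 (0b01110110)
  XOR R2, R3  → R2 = 82 XOR 118 = 36 (0b00100100)
Final: R2 = 36

36


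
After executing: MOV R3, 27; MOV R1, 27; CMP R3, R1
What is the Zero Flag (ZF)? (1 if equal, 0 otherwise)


Register state trace:
  MOV R3, 27  → R3 = 27
  MOV R1, 27  → R1 = 27
  CMP R3, R1  → computes 27 - 27 = 0
  Result is zero, so values are equal
ZF = 1

1


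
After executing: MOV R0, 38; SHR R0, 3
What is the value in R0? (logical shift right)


Register state trace:
  MOV R0, 38  → R0 = 38
  SHR R0, 3  → R0 = 38 >> 3 = 38 // 2^3 = 4
Final: R0 = 4

4


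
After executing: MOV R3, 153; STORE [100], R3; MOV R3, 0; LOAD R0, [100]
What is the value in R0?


Register and memory trace:
  MOV R3, 153  → R3 = 153
  STORE [100], R3  → mem[100] = 153
  MOV R3, 0  → R3 = 0
  LOAD R0, [100]  → R0 = mem[100] = 153
Final: R0 = 153

153


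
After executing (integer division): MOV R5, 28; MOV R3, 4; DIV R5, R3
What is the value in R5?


Register state trace:
  MOV R5, 28  → R5 = 28
  MOV R3, 4  → R3 = 4
  DIV R5, R3  → R5 = 28 // 4 = 7
Final: R5 = 7

7


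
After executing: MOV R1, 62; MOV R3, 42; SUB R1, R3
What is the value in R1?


Register state trace:
  MOV R1, 62  → R1 = 62
  MOV R3, 42  → R3 = 42
  SUB R1, R3  → R1 = 62 - 42 = 20
Final: R1 = 20

20


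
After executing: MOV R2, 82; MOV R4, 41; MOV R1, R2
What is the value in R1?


Register state trace:
  MOV R2, 82  → R2 = 82
  MOV R4, 41  → R4 = 41
  MOV R1, R2  → R1 = 82
Final: R1 = 82

82


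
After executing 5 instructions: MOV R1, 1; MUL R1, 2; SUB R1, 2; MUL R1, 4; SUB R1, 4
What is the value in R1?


Register state trace:
  MOV R1, 1  → R1 = 1
  MUL R1, 2  → R1 = 1 * 2 = 2
  SUB R1, 2  → R1 = 2 - 2 = 0
  MUL R1, 4  → R1 = 0 * 4 = 0
  SUB R1, 4  → R1 = 0 - 4 = -4
Final: R1 = -4

-4


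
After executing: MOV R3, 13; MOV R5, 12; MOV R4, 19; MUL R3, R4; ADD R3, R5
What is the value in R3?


Register state trace:
  MOV R3, 13  → R3 = 13
  MOV R5, 12  → R5 = 12
  MOV R4, 19  → R4 = 19
  MUL R3, R4  → R3 = 13 * 19 = 247
  ADD R3, R5  → R3 = 247 + 12 = 259
Final: R3 = 259

259


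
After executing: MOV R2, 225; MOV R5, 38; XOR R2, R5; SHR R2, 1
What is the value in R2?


Register state trace:
  MOV R2, 225  → R2 = 225 (0b11100001)
  MOV R5, 38  → R5 = 38 (0b00100110)
  XOR R2, R5  → R2 = 225 XOR 38 = 199 (0b11000111)
  SHR R2, 1  → R2 = 199 >> 1 = 99
Final: R2 = 99

99


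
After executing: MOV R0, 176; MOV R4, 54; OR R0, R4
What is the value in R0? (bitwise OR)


Register state trace:
  MOV R0, 176  → R0 = 176 (0b10110000)
  MOV R4, 54  → R4 = 54 (0b00110110)
  OR R0, R4   → R0 = 176 OR 54 = 182 (0b10110110)
Final: R0 = 182

182


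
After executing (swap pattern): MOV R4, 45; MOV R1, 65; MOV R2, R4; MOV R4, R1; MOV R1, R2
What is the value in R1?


Register state trace (swap pattern):
  MOV R4, 45  → R4 = 45
  MOV R1, 65  → R1 = 65
  MOV R2, R4  → R2 = 45  (save R4)
  MOV R4, R1  → R4 = 65  (R4 gets R1's value)
  MOV R1, R2  → R1 = 45  (R1 gets saved value)
Final: R1 = 45

45


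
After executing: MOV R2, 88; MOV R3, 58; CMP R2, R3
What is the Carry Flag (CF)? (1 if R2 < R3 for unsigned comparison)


Register state trace:
  MOV R2, 88  → R2 = 88
  MOV R3, 58  → R3 = 58
  CMP R2, R3  → unsigned 88 - 58: no borrow
  88 >= 58, so CF = 0
CF = 0

0


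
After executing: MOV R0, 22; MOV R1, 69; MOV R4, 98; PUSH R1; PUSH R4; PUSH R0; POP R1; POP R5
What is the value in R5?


Stack trace (top is rightmost):
  MOV R0, 22  → R0 = 22
  MOV R1, 69  → R1 = 69
  MOV R4, 98  → R4 = 98
  PUSH R1  → stack: [69]
  PUSH R4  → stack: [69, 98]
  PUSH R0  → stack: [69, 98, 22]
  POP R1  → R1 = 22, stack: [69, 98]
  POP R5  → R5 = 98, stack: [69]
Final: R5 = 98

98


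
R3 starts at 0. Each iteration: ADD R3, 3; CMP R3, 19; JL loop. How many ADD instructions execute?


Loop trace (R3 starts at 0, target 19, step 3):
  ADD #1: R3 = 0 + 3 = 3  → 3 < 19, loop
  ADD #2: R3 = 3 + 3 = 6  → 6 < 19, loop
  ADD #3: R3 = 6 + 3 = 9  → 9 < 19, loop
  ADD #4: R3 = 9 + 3 = 12  → 12 < 19, loop
  ADD #5: R3 = 12 + 3 = 15  → 15 < 19, loop
  ADD #6: R3 = 15 + 3 = 18  → 18 < 19, loop
  ADD #7: R3 = 18 + 3 = 21  → 21 >= 19, exit
Total ADD instructions: 7

7


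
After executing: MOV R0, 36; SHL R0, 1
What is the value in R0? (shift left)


Register state trace:
  MOV R0, 36  → R0 = 36
  SHL R0, 1  → R0 = 36 << 1 = 36 * 2^1 = 72
Final: R0 = 72

72


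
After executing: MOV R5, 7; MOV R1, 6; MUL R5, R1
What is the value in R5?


Register state trace:
  MOV R5, 7  → R5 = 7
  MOV R1, 6  → R1 = 6
  MUL R5, R1  → R5 = 7 * 6 = 42
Final: R5 = 42

42


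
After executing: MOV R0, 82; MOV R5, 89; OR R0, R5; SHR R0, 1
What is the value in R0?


Register state trace:
  MOV R0, 82  → R0 = 82 (0b01010010)
  MOV R5, 89  → R5 = 89 (0b01011001)
  OR R0, R5  → R0 = 82 OR 89 = 91 (0b01011011)
  SHR R0, 1  → R0 = 91 >> 1 = 45
Final: R0 = 45

45


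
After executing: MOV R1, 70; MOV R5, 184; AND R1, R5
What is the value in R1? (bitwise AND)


Register state trace:
  MOV R1, 70  → R1 = 70 (0b01000110)
  MOV R5, 184  → R5 = 184 (0b10111000)
  AND R1, R5  → R1 = 70 AND 184 = 0 (0b00000000)
Final: R1 = 0

0


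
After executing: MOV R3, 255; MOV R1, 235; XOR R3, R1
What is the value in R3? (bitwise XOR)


Register state trace:
  MOV R3, 255  → R3 = 255 (0b11111111)
  MOV R1, 235  → R1 = 235 (0b11101011)
  XOR R3, R1  → R3 = 255 XOR 235 = 20 (0b00010100)
Final: R3 = 20

20


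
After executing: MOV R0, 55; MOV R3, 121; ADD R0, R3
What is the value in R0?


Register state trace:
  MOV R0, 55  → R0 = 55
  MOV R3, 121  → R3 = 121
  ADD R0, R3  → R0 = 55 + 121 = 176
Final: R0 = 176

176


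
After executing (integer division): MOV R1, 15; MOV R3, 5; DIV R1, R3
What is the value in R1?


Register state trace:
  MOV R1, 15  → R1 = 15
  MOV R3, 5  → R3 = 5
  DIV R1, R3  → R1 = 15 // 5 = 3
Final: R1 = 3

3


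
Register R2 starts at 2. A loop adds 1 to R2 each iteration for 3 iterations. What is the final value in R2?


Starting value: R2 = 2
  Iter 1: R2 = 2 + 1 = 3
  Iter 2: R2 = 3 + 1 = 4
  Iter 3: R2 = 4 + 1 = 5
Final: R2 = 5

5


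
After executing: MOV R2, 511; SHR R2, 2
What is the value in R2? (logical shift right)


Register state trace:
  MOV R2, 511  → R2 = 511
  SHR R2, 2  → R2 = 511 >> 2 = 511 // 2^2 = 127
Final: R2 = 127

127


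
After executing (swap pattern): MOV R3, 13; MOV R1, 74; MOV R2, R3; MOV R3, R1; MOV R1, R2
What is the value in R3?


Register state trace (swap pattern):
  MOV R3, 13  → R3 = 13
  MOV R1, 74  → R1 = 74
  MOV R2, R3  → R2 = 13  (save R3)
  MOV R3, R1  → R3 = 74  (R3 gets R1's value)
  MOV R1, R2  → R1 = 13  (R1 gets saved value)
Final: R3 = 74

74


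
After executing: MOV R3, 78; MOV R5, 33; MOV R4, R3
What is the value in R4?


Register state trace:
  MOV R3, 78  → R3 = 78
  MOV R5, 33  → R5 = 33
  MOV R4, R3  → R4 = 78
Final: R4 = 78

78


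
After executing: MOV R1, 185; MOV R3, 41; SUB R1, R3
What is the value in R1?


Register state trace:
  MOV R1, 185  → R1 = 185
  MOV R3, 41  → R3 = 41
  SUB R1, R3  → R1 = 185 - 41 = 144
Final: R1 = 144

144


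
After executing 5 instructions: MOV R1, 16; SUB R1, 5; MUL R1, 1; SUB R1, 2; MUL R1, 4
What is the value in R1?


Register state trace:
  MOV R1, 16  → R1 = 16
  SUB R1, 5  → R1 = 16 - 5 = 11
  MUL R1, 1  → R1 = 11 * 1 = 11
  SUB R1, 2  → R1 = 11 - 2 = 9
  MUL R1, 4  → R1 = 9 * 4 = 36
Final: R1 = 36

36


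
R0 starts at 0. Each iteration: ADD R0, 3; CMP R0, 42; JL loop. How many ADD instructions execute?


Loop trace (R0 starts at 0, target 42, step 3):
  ADD #1: R0 = 0 + 3 = 3  → 3 < 42, loop
  ADD #2: R0 = 3 + 3 = 6  → 6 < 42, loop
  ADD #3: R0 = 6 + 3 = 9  → 9 < 42, loop
  ADD #4: R0 = 9 + 3 = 12  → 12 < 42, loop
  ADD #5: R0 = 12 + 3 = 15  → 15 < 42, loop
  ADD #6: R0 = 15 + 3 = 18  → 18 < 42, loop
  ADD #7: R0 = 18 + 3 = 21  → 21 < 42, loop
  ADD #8: R0 = 21 + 3 = 24  → 24 < 42, loop
  ADD #9: R0 = 24 + 3 = 27  → 27 < 42, loop
  ADD #10: R0 = 27 + 3 = 30  → 30 < 42, loop
  ADD #11: R0 = 30 + 3 = 33  → 33 < 42, loop
  ADD #12: R0 = 33 + 3 = 36  → 36 < 42, loop
  ADD #13: R0 = 36 + 3 = 39  → 39 < 42, loop
  ADD #14: R0 = 39 + 3 = 42  → 42 >= 42, exit
Total ADD instructions: 14

14


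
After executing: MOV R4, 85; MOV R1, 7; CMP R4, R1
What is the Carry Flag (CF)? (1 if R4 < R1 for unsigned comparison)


Register state trace:
  MOV R4, 85  → R4 = 85
  MOV R1, 7  → R1 = 7
  CMP R4, R1  → unsigned 85 - 7: no borrow
  85 >= 7, so CF = 0
CF = 0

0


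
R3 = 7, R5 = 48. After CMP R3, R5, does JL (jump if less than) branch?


Trace:
  R3 = 7, R5 = 48
  CMP R3, R5  → compares 7 vs 48
  JL checks: is 7 less than 48?
  7 < 48, so condition is true
Branch taken: Yes

Yes


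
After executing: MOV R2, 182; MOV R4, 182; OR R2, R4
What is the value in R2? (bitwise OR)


Register state trace:
  MOV R2, 182  → R2 = 182 (0b10110110)
  MOV R4, 182  → R4 = 182 (0b10110110)
  OR R2, R4   → R2 = 182 OR 182 = 182 (0b10110110)
Final: R2 = 182

182


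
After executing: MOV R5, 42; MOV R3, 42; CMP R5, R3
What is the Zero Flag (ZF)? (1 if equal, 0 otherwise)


Register state trace:
  MOV R5, 42  → R5 = 42
  MOV R3, 42  → R3 = 42
  CMP R5, R3  → computes 42 - 42 = 0
  Result is zero, so values are equal
ZF = 1

1


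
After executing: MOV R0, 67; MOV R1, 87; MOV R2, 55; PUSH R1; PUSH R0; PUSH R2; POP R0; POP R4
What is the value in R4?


Stack trace (top is rightmost):
  MOV R0, 67  → R0 = 67
  MOV R1, 87  → R1 = 87
  MOV R2, 55  → R2 = 55
  PUSH R1  → stack: [87]
  PUSH R0  → stack: [87, 67]
  PUSH R2  → stack: [87, 67, 55]
  POP R0  → R0 = 55, stack: [87, 67]
  POP R4  → R4 = 67, stack: [87]
Final: R4 = 67

67


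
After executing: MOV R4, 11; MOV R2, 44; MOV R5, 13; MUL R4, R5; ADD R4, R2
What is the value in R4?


Register state trace:
  MOV R4, 11  → R4 = 11
  MOV R2, 44  → R2 = 44
  MOV R5, 13  → R5 = 13
  MUL R4, R5  → R4 = 11 * 13 = 143
  ADD R4, R2  → R4 = 143 + 44 = 187
Final: R4 = 187

187


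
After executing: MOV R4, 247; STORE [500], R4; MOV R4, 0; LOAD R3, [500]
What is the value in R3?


Register and memory trace:
  MOV R4, 247  → R4 = 247
  STORE [500], R4  → mem[500] = 247
  MOV R4, 0  → R4 = 0
  LOAD R3, [500]  → R3 = mem[500] = 247
Final: R3 = 247

247


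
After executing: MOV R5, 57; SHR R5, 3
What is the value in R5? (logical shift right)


Register state trace:
  MOV R5, 57  → R5 = 57
  SHR R5, 3  → R5 = 57 >> 3 = 57 // 2^3 = 7
Final: R5 = 7

7


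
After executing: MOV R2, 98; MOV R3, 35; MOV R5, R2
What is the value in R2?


Register state trace:
  MOV R2, 98  → R2 = 98
  MOV R3, 35  → R3 = 35
  MOV R5, R2  → R5 = 98
Final: R2 = 98

98


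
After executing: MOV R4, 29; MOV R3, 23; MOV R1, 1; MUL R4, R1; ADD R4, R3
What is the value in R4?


Register state trace:
  MOV R4, 29  → R4 = 29
  MOV R3, 23  → R3 = 23
  MOV R1, 1  → R1 = 1
  MUL R4, R1  → R4 = 29 * 1 = 29
  ADD R4, R3  → R4 = 29 + 23 = 52
Final: R4 = 52

52


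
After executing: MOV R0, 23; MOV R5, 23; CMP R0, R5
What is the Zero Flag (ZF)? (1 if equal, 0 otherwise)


Register state trace:
  MOV R0, 23  → R0 = 23
  MOV R5, 23  → R5 = 23
  CMP R0, R5  → computes 23 - 23 = 0
  Result is zero, so values are equal
ZF = 1

1


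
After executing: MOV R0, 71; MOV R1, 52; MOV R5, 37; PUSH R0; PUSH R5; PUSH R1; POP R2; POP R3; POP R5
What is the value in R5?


Stack trace (top is rightmost):
  MOV R0, 71  → R0 = 71
  MOV R1, 52  → R1 = 52
  MOV R5, 37  → R5 = 37
  PUSH R0  → stack: [71]
  PUSH R5  → stack: [71, 37]
  PUSH R1  → stack: [71, 37, 52]
  POP R2  → R2 = 52, stack: [71, 37]
  POP R3  → R3 = 37, stack: [71]
  POP R5  → R5 = 71, stack: []
Final: R5 = 71

71


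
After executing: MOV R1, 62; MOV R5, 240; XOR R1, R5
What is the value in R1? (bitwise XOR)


Register state trace:
  MOV R1, 62  → R1 = 62 (0b00111110)
  MOV R5, 240  → R5 = 240 (0b11110000)
  XOR R1, R5  → R1 = 62 XOR 240 = 206 (0b11001110)
Final: R1 = 206

206


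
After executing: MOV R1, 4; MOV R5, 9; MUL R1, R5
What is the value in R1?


Register state trace:
  MOV R1, 4  → R1 = 4
  MOV R5, 9  → R5 = 9
  MUL R1, R5  → R1 = 4 * 9 = 36
Final: R1 = 36

36


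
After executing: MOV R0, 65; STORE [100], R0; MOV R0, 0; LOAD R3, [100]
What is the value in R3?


Register and memory trace:
  MOV R0, 65  → R0 = 65
  STORE [100], R0  → mem[100] = 65
  MOV R0, 0  → R0 = 0
  LOAD R3, [100]  → R3 = mem[100] = 65
Final: R3 = 65

65


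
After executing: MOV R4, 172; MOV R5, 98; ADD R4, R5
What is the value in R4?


Register state trace:
  MOV R4, 172  → R4 = 172
  MOV R5, 98  → R5 = 98
  ADD R4, R5  → R4 = 172 + 98 = 270
Final: R4 = 270

270


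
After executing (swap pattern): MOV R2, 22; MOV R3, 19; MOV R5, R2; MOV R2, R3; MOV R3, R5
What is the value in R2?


Register state trace (swap pattern):
  MOV R2, 22  → R2 = 22
  MOV R3, 19  → R3 = 19
  MOV R5, R2  → R5 = 22  (save R2)
  MOV R2, R3  → R2 = 19  (R2 gets R3's value)
  MOV R3, R5  → R3 = 22  (R3 gets saved value)
Final: R2 = 19

19


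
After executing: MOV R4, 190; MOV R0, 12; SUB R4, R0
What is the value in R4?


Register state trace:
  MOV R4, 190  → R4 = 190
  MOV R0, 12  → R0 = 12
  SUB R4, R0  → R4 = 190 - 12 = 178
Final: R4 = 178

178


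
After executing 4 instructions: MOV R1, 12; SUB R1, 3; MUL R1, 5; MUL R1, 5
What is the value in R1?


Register state trace:
  MOV R1, 12  → R1 = 12
  SUB R1, 3  → R1 = 12 - 3 = 9
  MUL R1, 5  → R1 = 9 * 5 = 45
  MUL R1, 5  → R1 = 45 * 5 = 225
Final: R1 = 225

225


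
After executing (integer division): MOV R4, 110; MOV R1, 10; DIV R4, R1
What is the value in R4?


Register state trace:
  MOV R4, 110  → R4 = 110
  MOV R1, 10  → R1 = 10
  DIV R4, R1  → R4 = 110 // 10 = 11
Final: R4 = 11

11


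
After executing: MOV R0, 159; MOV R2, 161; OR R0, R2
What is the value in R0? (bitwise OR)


Register state trace:
  MOV R0, 159  → R0 = 159 (0b10011111)
  MOV R2, 161  → R2 = 161 (0b10100001)
  OR R0, R2   → R0 = 159 OR 161 = 191 (0b10111111)
Final: R0 = 191

191


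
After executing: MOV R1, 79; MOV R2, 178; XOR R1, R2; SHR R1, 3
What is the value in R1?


Register state trace:
  MOV R1, 79  → R1 = 79 (0b01001111)
  MOV R2, 178  → R2 = 178 (0b10110010)
  XOR R1, R2  → R1 = 79 XOR 178 = 253 (0b11111101)
  SHR R1, 3  → R1 = 253 >> 3 = 31
Final: R1 = 31

31


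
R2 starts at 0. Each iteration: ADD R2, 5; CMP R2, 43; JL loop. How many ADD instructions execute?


Loop trace (R2 starts at 0, target 43, step 5):
  ADD #1: R2 = 0 + 5 = 5  → 5 < 43, loop
  ADD #2: R2 = 5 + 5 = 10  → 10 < 43, loop
  ADD #3: R2 = 10 + 5 = 15  → 15 < 43, loop
  ADD #4: R2 = 15 + 5 = 20  → 20 < 43, loop
  ADD #5: R2 = 20 + 5 = 25  → 25 < 43, loop
  ADD #6: R2 = 25 + 5 = 30  → 30 < 43, loop
  ADD #7: R2 = 30 + 5 = 35  → 35 < 43, loop
  ADD #8: R2 = 35 + 5 = 40  → 40 < 43, loop
  ADD #9: R2 = 40 + 5 = 45  → 45 >= 43, exit
Total ADD instructions: 9

9


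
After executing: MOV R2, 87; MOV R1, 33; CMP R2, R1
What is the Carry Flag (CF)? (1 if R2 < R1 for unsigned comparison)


Register state trace:
  MOV R2, 87  → R2 = 87
  MOV R1, 33  → R1 = 33
  CMP R2, R1  → unsigned 87 - 33: no borrow
  87 >= 33, so CF = 0
CF = 0

0


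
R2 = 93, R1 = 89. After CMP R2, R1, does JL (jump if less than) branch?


Trace:
  R2 = 93, R1 = 89
  CMP R2, R1  → compares 93 vs 89
  JL checks: is 93 less than 89?
  93 > 89, so condition is false
Branch taken: No

No


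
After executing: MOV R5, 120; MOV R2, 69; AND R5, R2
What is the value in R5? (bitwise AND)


Register state trace:
  MOV R5, 120  → R5 = 120 (0b01111000)
  MOV R2, 69  → R2 = 69 (0b01000101)
  AND R5, R2  → R5 = 120 AND 69 = 64 (0b01000000)
Final: R5 = 64

64


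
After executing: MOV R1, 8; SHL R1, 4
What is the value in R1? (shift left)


Register state trace:
  MOV R1, 8  → R1 = 8
  SHL R1, 4  → R1 = 8 << 4 = 8 * 2^4 = 128
Final: R1 = 128

128


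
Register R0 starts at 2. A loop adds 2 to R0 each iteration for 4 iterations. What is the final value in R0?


Starting value: R0 = 2
  Iter 1: R0 = 2 + 2 = 4
  Iter 2: R0 = 4 + 2 = 6
  Iter 3: R0 = 6 + 2 = 8
  Iter 4: R0 = 8 + 2 = 10
Final: R0 = 10

10


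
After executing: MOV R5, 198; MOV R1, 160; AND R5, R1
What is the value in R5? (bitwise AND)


Register state trace:
  MOV R5, 198  → R5 = 198 (0b11000110)
  MOV R1, 160  → R1 = 160 (0b10100000)
  AND R5, R1  → R5 = 198 AND 160 = 128 (0b10000000)
Final: R5 = 128

128


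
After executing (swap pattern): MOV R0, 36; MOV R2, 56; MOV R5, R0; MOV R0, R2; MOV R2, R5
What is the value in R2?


Register state trace (swap pattern):
  MOV R0, 36  → R0 = 36
  MOV R2, 56  → R2 = 56
  MOV R5, R0  → R5 = 36  (save R0)
  MOV R0, R2  → R0 = 56  (R0 gets R2's value)
  MOV R2, R5  → R2 = 36  (R2 gets saved value)
Final: R2 = 36

36


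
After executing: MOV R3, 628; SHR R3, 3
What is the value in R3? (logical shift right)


Register state trace:
  MOV R3, 628  → R3 = 628
  SHR R3, 3  → R3 = 628 >> 3 = 628 // 2^3 = 78
Final: R3 = 78

78


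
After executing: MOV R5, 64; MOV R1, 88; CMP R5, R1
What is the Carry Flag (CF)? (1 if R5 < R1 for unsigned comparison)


Register state trace:
  MOV R5, 64  → R5 = 64
  MOV R1, 88  → R1 = 88
  CMP R5, R1  → unsigned 64 - 88: borrow occurs
  64 < 88, so CF = 1
CF = 1

1


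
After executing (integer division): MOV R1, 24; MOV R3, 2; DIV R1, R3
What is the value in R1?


Register state trace:
  MOV R1, 24  → R1 = 24
  MOV R3, 2  → R3 = 2
  DIV R1, R3  → R1 = 24 // 2 = 12
Final: R1 = 12

12


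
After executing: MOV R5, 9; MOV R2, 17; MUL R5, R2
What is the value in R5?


Register state trace:
  MOV R5, 9  → R5 = 9
  MOV R2, 17  → R2 = 17
  MUL R5, R2  → R5 = 9 * 17 = 153
Final: R5 = 153

153


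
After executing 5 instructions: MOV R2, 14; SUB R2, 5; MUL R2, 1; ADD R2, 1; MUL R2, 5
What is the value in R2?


Register state trace:
  MOV R2, 14  → R2 = 14
  SUB R2, 5  → R2 = 14 - 5 = 9
  MUL R2, 1  → R2 = 9 * 1 = 9
  ADD R2, 1  → R2 = 9 + 1 = 10
  MUL R2, 5  → R2 = 10 * 5 = 50
Final: R2 = 50

50


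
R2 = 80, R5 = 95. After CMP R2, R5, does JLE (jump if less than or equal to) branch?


Trace:
  R2 = 80, R5 = 95
  CMP R2, R5  → compares 80 vs 95
  JLE checks: is 80 less than or equal to 95?
  80 < 95, so condition is true
Branch taken: Yes

Yes


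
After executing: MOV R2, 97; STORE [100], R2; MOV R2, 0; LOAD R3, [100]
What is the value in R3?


Register and memory trace:
  MOV R2, 97  → R2 = 97
  STORE [100], R2  → mem[100] = 97
  MOV R2, 0  → R2 = 0
  LOAD R3, [100]  → R3 = mem[100] = 97
Final: R3 = 97

97


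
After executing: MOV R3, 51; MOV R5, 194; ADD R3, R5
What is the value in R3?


Register state trace:
  MOV R3, 51  → R3 = 51
  MOV R5, 194  → R5 = 194
  ADD R3, R5  → R3 = 51 + 194 = 245
Final: R3 = 245

245


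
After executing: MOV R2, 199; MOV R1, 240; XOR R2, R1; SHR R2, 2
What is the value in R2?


Register state trace:
  MOV R2, 199  → R2 = 199 (0b11000111)
  MOV R1, 240  → R1 = 240 (0b11110000)
  XOR R2, R1  → R2 = 199 XOR 240 = 55 (0b00110111)
  SHR R2, 2  → R2 = 55 >> 2 = 13
Final: R2 = 13

13


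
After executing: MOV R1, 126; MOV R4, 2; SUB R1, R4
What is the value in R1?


Register state trace:
  MOV R1, 126  → R1 = 126
  MOV R4, 2  → R4 = 2
  SUB R1, R4  → R1 = 126 - 2 = 124
Final: R1 = 124

124


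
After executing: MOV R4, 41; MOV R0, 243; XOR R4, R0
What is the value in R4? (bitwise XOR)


Register state trace:
  MOV R4, 41  → R4 = 41 (0b00101001)
  MOV R0, 243  → R0 = 243 (0b11110011)
  XOR R4, R0  → R4 = 41 XOR 243 = 218 (0b11011010)
Final: R4 = 218

218


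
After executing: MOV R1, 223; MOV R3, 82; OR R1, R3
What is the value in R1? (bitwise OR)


Register state trace:
  MOV R1, 223  → R1 = 223 (0b11011111)
  MOV R3, 82  → R3 = 82 (0b01010010)
  OR R1, R3   → R1 = 223 OR 82 = 223 (0b11011111)
Final: R1 = 223

223


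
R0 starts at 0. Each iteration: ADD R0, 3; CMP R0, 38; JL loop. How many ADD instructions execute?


Loop trace (R0 starts at 0, target 38, step 3):
  ADD #1: R0 = 0 + 3 = 3  → 3 < 38, loop
  ADD #2: R0 = 3 + 3 = 6  → 6 < 38, loop
  ADD #3: R0 = 6 + 3 = 9  → 9 < 38, loop
  ADD #4: R0 = 9 + 3 = 12  → 12 < 38, loop
  ADD #5: R0 = 12 + 3 = 15  → 15 < 38, loop
  ADD #6: R0 = 15 + 3 = 18  → 18 < 38, loop
  ADD #7: R0 = 18 + 3 = 21  → 21 < 38, loop
  ADD #8: R0 = 21 + 3 = 24  → 24 < 38, loop
  ADD #9: R0 = 24 + 3 = 27  → 27 < 38, loop
  ADD #10: R0 = 27 + 3 = 30  → 30 < 38, loop
  ADD #11: R0 = 30 + 3 = 33  → 33 < 38, loop
  ADD #12: R0 = 33 + 3 = 36  → 36 < 38, loop
  ADD #13: R0 = 36 + 3 = 39  → 39 >= 38, exit
Total ADD instructions: 13

13


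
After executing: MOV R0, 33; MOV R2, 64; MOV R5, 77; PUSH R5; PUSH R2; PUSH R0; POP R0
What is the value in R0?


Stack trace (top is rightmost):
  MOV R0, 33  → R0 = 33
  MOV R2, 64  → R2 = 64
  MOV R5, 77  → R5 = 77
  PUSH R5  → stack: [77]
  PUSH R2  → stack: [77, 64]
  PUSH R0  → stack: [77, 64, 33]
  POP R0  → R0 = 33, stack: [77, 64]
Final: R0 = 33

33


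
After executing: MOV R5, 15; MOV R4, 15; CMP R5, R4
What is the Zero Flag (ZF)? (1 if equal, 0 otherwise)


Register state trace:
  MOV R5, 15  → R5 = 15
  MOV R4, 15  → R4 = 15
  CMP R5, R4  → computes 15 - 15 = 0
  Result is zero, so values are equal
ZF = 1

1


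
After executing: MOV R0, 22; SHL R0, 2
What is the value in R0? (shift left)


Register state trace:
  MOV R0, 22  → R0 = 22
  SHL R0, 2  → R0 = 22 << 2 = 22 * 2^2 = 88
Final: R0 = 88

88


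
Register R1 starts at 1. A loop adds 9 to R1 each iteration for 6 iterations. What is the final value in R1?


Starting value: R1 = 1
  Iter 1: R1 = 1 + 9 = 10
  Iter 2: R1 = 10 + 9 = 19
  Iter 3: R1 = 19 + 9 = 28
  Iter 4: R1 = 28 + 9 = 37
  Iter 5: R1 = 37 + 9 = 46
  Iter 6: R1 = 46 + 9 = 55
Final: R1 = 55

55


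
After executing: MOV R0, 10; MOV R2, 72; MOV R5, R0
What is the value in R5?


Register state trace:
  MOV R0, 10  → R0 = 10
  MOV R2, 72  → R2 = 72
  MOV R5, R0  → R5 = 10
Final: R5 = 10

10


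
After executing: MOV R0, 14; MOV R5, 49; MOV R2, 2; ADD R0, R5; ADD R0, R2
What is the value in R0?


Register state trace:
  MOV R0, 14  → R0 = 14
  MOV R5, 49  → R5 = 49
  MOV R2, 2  → R2 = 2
  ADD R0, R5  → R0 = 14 + 49 = 63
  ADD R0, R2  → R0 = 63 + 2 = 65
Final: R0 = 65

65


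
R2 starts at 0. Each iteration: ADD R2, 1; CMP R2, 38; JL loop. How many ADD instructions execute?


Loop trace (R2 starts at 0, target 38, step 1):
  ADD #1: R2 = 0 + 1 = 1  → 1 < 38, loop
  ADD #2: R2 = 1 + 1 = 2  → 2 < 38, loop
  ADD #3: R2 = 2 + 1 = 3  → 3 < 38, loop
  ADD #4: R2 = 3 + 1 = 4  → 4 < 38, loop
  ADD #5: R2 = 4 + 1 = 5  → 5 < 38, loop
  ADD #6: R2 = 5 + 1 = 6  → 6 < 38, loop
  ADD #7: R2 = 6 + 1 = 7  → 7 < 38, loop
  ADD #8: R2 = 7 + 1 = 8  → 8 < 38, loop
  ADD #9: R2 = 8 + 1 = 9  → 9 < 38, loop
  ADD #10: R2 = 9 + 1 = 10  → 10 < 38, loop
  ADD #11: R2 = 10 + 1 = 11  → 11 < 38, loop
  ADD #12: R2 = 11 + 1 = 12  → 12 < 38, loop
  ADD #13: R2 = 12 + 1 = 13  → 13 < 38, loop
  ADD #14: R2 = 13 + 1 = 14  → 14 < 38, loop
  ADD #15: R2 = 14 + 1 = 15  → 15 < 38, loop
  ADD #16: R2 = 15 + 1 = 16  → 16 < 38, loop
  ADD #17: R2 = 16 + 1 = 17  → 17 < 38, loop
  ADD #18: R2 = 17 + 1 = 18  → 18 < 38, loop
  ADD #19: R2 = 18 + 1 = 19  → 19 < 38, loop
  ADD #20: R2 = 19 + 1 = 20  → 20 < 38, loop
  ADD #21: R2 = 20 + 1 = 21  → 21 < 38, loop
  ADD #22: R2 = 21 + 1 = 22  → 22 < 38, loop
  ADD #23: R2 = 22 + 1 = 23  → 23 < 38, loop
  ADD #24: R2 = 23 + 1 = 24  → 24 < 38, loop
  ADD #25: R2 = 24 + 1 = 25  → 25 < 38, loop
  ADD #26: R2 = 25 + 1 = 26  → 26 < 38, loop
  ADD #27: R2 = 26 + 1 = 27  → 27 < 38, loop
  ADD #28: R2 = 27 + 1 = 28  → 28 < 38, loop
  ADD #29: R2 = 28 + 1 = 29  → 29 < 38, loop
  ADD #30: R2 = 29 + 1 = 30  → 30 < 38, loop
  ADD #31: R2 = 30 + 1 = 31  → 31 < 38, loop
  ADD #32: R2 = 31 + 1 = 32  → 32 < 38, loop
  ADD #33: R2 = 32 + 1 = 33  → 33 < 38, loop
  ADD #34: R2 = 33 + 1 = 34  → 34 < 38, loop
  ADD #35: R2 = 34 + 1 = 35  → 35 < 38, loop
  ADD #36: R2 = 35 + 1 = 36  → 36 < 38, loop
  ADD #37: R2 = 36 + 1 = 37  → 37 < 38, loop
  ADD #38: R2 = 37 + 1 = 38  → 38 >= 38, exit
Total ADD instructions: 38

38


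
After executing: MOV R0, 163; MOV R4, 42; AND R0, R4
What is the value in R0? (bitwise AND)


Register state trace:
  MOV R0, 163  → R0 = 163 (0b10100011)
  MOV R4, 42  → R4 = 42 (0b00101010)
  AND R0, R4  → R0 = 163 AND 42 = 34 (0b00100010)
Final: R0 = 34

34


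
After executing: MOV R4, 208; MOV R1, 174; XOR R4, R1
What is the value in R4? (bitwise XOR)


Register state trace:
  MOV R4, 208  → R4 = 208 (0b11010000)
  MOV R1, 174  → R1 = 174 (0b10101110)
  XOR R4, R1  → R4 = 208 XOR 174 = 126 (0b01111110)
Final: R4 = 126

126


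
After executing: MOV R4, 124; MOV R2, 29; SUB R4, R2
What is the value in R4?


Register state trace:
  MOV R4, 124  → R4 = 124
  MOV R2, 29  → R2 = 29
  SUB R4, R2  → R4 = 124 - 29 = 95
Final: R4 = 95

95


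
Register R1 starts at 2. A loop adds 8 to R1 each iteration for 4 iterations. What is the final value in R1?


Starting value: R1 = 2
  Iter 1: R1 = 2 + 8 = 10
  Iter 2: R1 = 10 + 8 = 18
  Iter 3: R1 = 18 + 8 = 26
  Iter 4: R1 = 26 + 8 = 34
Final: R1 = 34

34


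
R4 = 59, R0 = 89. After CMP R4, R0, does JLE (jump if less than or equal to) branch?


Trace:
  R4 = 59, R0 = 89
  CMP R4, R0  → compares 59 vs 89
  JLE checks: is 59 less than or equal to 89?
  59 < 89, so condition is true
Branch taken: Yes

Yes


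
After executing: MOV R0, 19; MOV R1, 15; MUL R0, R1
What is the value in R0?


Register state trace:
  MOV R0, 19  → R0 = 19
  MOV R1, 15  → R1 = 15
  MUL R0, R1  → R0 = 19 * 15 = 285
Final: R0 = 285

285


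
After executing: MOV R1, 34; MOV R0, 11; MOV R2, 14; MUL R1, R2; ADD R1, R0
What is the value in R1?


Register state trace:
  MOV R1, 34  → R1 = 34
  MOV R0, 11  → R0 = 11
  MOV R2, 14  → R2 = 14
  MUL R1, R2  → R1 = 34 * 14 = 476
  ADD R1, R0  → R1 = 476 + 11 = 487
Final: R1 = 487

487


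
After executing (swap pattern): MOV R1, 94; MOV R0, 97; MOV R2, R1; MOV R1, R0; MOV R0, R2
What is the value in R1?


Register state trace (swap pattern):
  MOV R1, 94  → R1 = 94
  MOV R0, 97  → R0 = 97
  MOV R2, R1  → R2 = 94  (save R1)
  MOV R1, R0  → R1 = 97  (R1 gets R0's value)
  MOV R0, R2  → R0 = 94  (R0 gets saved value)
Final: R1 = 97

97


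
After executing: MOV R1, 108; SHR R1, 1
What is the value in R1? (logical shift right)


Register state trace:
  MOV R1, 108  → R1 = 108
  SHR R1, 1  → R1 = 108 >> 1 = 108 // 2^1 = 54
Final: R1 = 54

54


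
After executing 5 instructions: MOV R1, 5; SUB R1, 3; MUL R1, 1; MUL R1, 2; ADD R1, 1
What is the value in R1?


Register state trace:
  MOV R1, 5  → R1 = 5
  SUB R1, 3  → R1 = 5 - 3 = 2
  MUL R1, 1  → R1 = 2 * 1 = 2
  MUL R1, 2  → R1 = 2 * 2 = 4
  ADD R1, 1  → R1 = 4 + 1 = 5
Final: R1 = 5

5


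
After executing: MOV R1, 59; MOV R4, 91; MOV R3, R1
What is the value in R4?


Register state trace:
  MOV R1, 59  → R1 = 59
  MOV R4, 91  → R4 = 91
  MOV R3, R1  → R3 = 59
Final: R4 = 91

91


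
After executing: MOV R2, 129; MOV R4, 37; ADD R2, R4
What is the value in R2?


Register state trace:
  MOV R2, 129  → R2 = 129
  MOV R4, 37  → R4 = 37
  ADD R2, R4  → R2 = 129 + 37 = 166
Final: R2 = 166

166


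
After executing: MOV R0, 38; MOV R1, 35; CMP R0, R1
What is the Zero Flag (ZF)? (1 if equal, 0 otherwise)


Register state trace:
  MOV R0, 38  → R0 = 38
  MOV R1, 35  → R1 = 35
  CMP R0, R1  → computes 38 - 35 = 3
  Result is nonzero, so values are not equal
ZF = 0

0


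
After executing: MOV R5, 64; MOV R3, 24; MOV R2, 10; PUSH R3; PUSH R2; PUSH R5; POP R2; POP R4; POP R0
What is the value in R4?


Stack trace (top is rightmost):
  MOV R5, 64  → R5 = 64
  MOV R3, 24  → R3 = 24
  MOV R2, 10  → R2 = 10
  PUSH R3  → stack: [24]
  PUSH R2  → stack: [24, 10]
  PUSH R5  → stack: [24, 10, 64]
  POP R2  → R2 = 64, stack: [24, 10]
  POP R4  → R4 = 10, stack: [24]
  POP R0  → R0 = 24, stack: []
Final: R4 = 10

10


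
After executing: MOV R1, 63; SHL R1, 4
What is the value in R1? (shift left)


Register state trace:
  MOV R1, 63  → R1 = 63
  SHL R1, 4  → R1 = 63 << 4 = 63 * 2^4 = 1008
Final: R1 = 1008

1008


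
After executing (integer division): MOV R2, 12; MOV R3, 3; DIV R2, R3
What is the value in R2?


Register state trace:
  MOV R2, 12  → R2 = 12
  MOV R3, 3  → R3 = 3
  DIV R2, R3  → R2 = 12 // 3 = 4
Final: R2 = 4

4


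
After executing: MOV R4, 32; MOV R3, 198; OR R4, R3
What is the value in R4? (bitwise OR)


Register state trace:
  MOV R4, 32  → R4 = 32 (0b00100000)
  MOV R3, 198  → R3 = 198 (0b11000110)
  OR R4, R3   → R4 = 32 OR 198 = 230 (0b11100110)
Final: R4 = 230

230


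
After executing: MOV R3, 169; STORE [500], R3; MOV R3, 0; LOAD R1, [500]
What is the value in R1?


Register and memory trace:
  MOV R3, 169  → R3 = 169
  STORE [500], R3  → mem[500] = 169
  MOV R3, 0  → R3 = 0
  LOAD R1, [500]  → R1 = mem[500] = 169
Final: R1 = 169

169


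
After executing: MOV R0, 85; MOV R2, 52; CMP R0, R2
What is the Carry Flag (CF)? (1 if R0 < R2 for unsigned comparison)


Register state trace:
  MOV R0, 85  → R0 = 85
  MOV R2, 52  → R2 = 52
  CMP R0, R2  → unsigned 85 - 52: no borrow
  85 >= 52, so CF = 0
CF = 0

0


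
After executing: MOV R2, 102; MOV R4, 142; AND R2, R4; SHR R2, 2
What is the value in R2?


Register state trace:
  MOV R2, 102  → R2 = 102 (0b01100110)
  MOV R4, 142  → R4 = 142 (0b10001110)
  AND R2, R4  → R2 = 102 AND 142 = 6 (0b00000110)
  SHR R2, 2  → R2 = 6 >> 2 = 1
Final: R2 = 1

1


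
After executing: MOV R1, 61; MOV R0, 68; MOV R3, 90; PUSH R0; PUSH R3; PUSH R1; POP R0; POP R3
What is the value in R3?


Stack trace (top is rightmost):
  MOV R1, 61  → R1 = 61
  MOV R0, 68  → R0 = 68
  MOV R3, 90  → R3 = 90
  PUSH R0  → stack: [68]
  PUSH R3  → stack: [68, 90]
  PUSH R1  → stack: [68, 90, 61]
  POP R0  → R0 = 61, stack: [68, 90]
  POP R3  → R3 = 90, stack: [68]
Final: R3 = 90

90


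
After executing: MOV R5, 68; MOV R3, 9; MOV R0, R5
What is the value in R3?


Register state trace:
  MOV R5, 68  → R5 = 68
  MOV R3, 9  → R3 = 9
  MOV R0, R5  → R0 = 68
Final: R3 = 9

9


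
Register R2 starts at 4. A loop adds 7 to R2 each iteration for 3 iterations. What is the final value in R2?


Starting value: R2 = 4
  Iter 1: R2 = 4 + 7 = 11
  Iter 2: R2 = 11 + 7 = 18
  Iter 3: R2 = 18 + 7 = 25
Final: R2 = 25

25


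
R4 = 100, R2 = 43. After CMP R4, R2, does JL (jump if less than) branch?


Trace:
  R4 = 100, R2 = 43
  CMP R4, R2  → compares 100 vs 43
  JL checks: is 100 less than 43?
  100 > 43, so condition is false
Branch taken: No

No


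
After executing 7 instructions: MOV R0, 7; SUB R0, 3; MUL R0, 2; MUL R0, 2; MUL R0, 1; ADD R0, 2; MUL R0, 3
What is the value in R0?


Register state trace:
  MOV R0, 7  → R0 = 7
  SUB R0, 3  → R0 = 7 - 3 = 4
  MUL R0, 2  → R0 = 4 * 2 = 8
  MUL R0, 2  → R0 = 8 * 2 = 16
  MUL R0, 1  → R0 = 16 * 1 = 16
  ADD R0, 2  → R0 = 16 + 2 = 18
  MUL R0, 3  → R0 = 18 * 3 = 54
Final: R0 = 54

54


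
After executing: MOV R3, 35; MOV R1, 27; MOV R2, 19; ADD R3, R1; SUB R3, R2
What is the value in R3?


Register state trace:
  MOV R3, 35  → R3 = 35
  MOV R1, 27  → R1 = 27
  MOV R2, 19  → R2 = 19
  ADD R3, R1  → R3 = 35 + 27 = 62
  SUB R3, R2  → R3 = 62 - 19 = 43
Final: R3 = 43

43


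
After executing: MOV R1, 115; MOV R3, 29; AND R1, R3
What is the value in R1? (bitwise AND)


Register state trace:
  MOV R1, 115  → R1 = 115 (0b01110011)
  MOV R3, 29  → R3 = 29 (0b00011101)
  AND R1, R3  → R1 = 115 AND 29 = 17 (0b00010001)
Final: R1 = 17

17


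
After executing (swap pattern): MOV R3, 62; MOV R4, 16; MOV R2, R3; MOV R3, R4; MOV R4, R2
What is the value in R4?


Register state trace (swap pattern):
  MOV R3, 62  → R3 = 62
  MOV R4, 16  → R4 = 16
  MOV R2, R3  → R2 = 62  (save R3)
  MOV R3, R4  → R3 = 16  (R3 gets R4's value)
  MOV R4, R2  → R4 = 62  (R4 gets saved value)
Final: R4 = 62

62
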